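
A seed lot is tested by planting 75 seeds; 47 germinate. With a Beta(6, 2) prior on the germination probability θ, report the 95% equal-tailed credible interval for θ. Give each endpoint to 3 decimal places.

[0.533, 0.738]

Posterior: Beta(6+47, 2+28) = Beta(53, 30).
Equal-tailed 95% interval: the 0.025 and 0.975 quantiles of Beta(53, 30).
Posterior mean ≈ 0.639, SD ≈ 0.052; a Normal approximation gives roughly [0.536, 0.741].
Exact: F⁻¹(0.025) = 0.533; F⁻¹(0.975) = 0.738.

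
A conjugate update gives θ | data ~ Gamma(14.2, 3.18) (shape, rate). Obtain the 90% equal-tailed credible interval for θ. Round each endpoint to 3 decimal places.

[2.711, 6.576]

Posterior: Gamma(shape 14.2, rate 3.18).
Equal-tailed 90% interval: Gamma(14.2, 3.18) quantiles at 0.05 and 0.95.
Posterior mean ≈ 4.465, SD ≈ 1.185; a Normal approximation gives roughly [2.516, 6.415].
Exact: lower = 2.711; upper = 6.576.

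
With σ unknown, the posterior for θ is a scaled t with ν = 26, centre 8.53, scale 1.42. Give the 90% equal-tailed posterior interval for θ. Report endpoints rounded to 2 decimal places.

The t_26 distribution is symmetric; the 90% interval is 8.53 ± t·1.42 with t_{0.95,26} = 1.706.
Half-width: 1.706 × 1.42 = 2.42.
8.53 − 2.42 = 6.11; 8.53 + 2.42 = 10.95.

[6.11, 10.95]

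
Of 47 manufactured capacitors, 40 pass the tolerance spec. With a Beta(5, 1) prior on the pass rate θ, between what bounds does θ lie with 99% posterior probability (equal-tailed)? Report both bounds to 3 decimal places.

Posterior: Beta(5+40, 1+7) = Beta(45, 8).
Equal-tailed 99% interval: the 0.005 and 0.995 quantiles of Beta(45, 8).
Posterior mean ≈ 0.849, SD ≈ 0.049; a Normal approximation gives roughly [0.724, 0.975].
Exact: F⁻¹(0.005) = 0.702; F⁻¹(0.995) = 0.948.

[0.702, 0.948]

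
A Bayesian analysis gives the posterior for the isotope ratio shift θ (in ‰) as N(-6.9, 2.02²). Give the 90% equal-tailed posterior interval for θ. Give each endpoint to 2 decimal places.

The posterior is symmetric, so the 90% equal-tailed interval is θ = -6.9 ± z·2.02 with z = 1.645.
Half-width: 1.645 × 2.02 = 3.32.
-6.9 − 3.32 = -10.22; -6.9 + 3.32 = -3.58.

[-10.22, -3.58]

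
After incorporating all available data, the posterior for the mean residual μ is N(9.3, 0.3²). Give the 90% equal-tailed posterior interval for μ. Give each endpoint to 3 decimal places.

The posterior is symmetric, so the 90% equal-tailed interval is μ = 9.3 ± z·0.3 with z = 1.645.
Half-width: 1.645 × 0.3 = 0.493.
9.3 − 0.493 = 8.807; 9.3 + 0.493 = 9.793.

[8.807, 9.793]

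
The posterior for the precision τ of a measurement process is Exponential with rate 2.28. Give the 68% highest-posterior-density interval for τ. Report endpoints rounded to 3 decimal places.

[0.000, 0.500]

The exponential density is strictly decreasing on [0, ∞), so the HPD interval is anchored at 0: [0, q] with P(τ ≤ q) = 0.68.
q = −ln(1 − 0.68) / 2.28 = 1.1394 / 2.28 = 0.500.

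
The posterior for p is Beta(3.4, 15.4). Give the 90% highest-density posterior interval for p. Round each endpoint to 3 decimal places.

The posterior is unimodal and skewed, so the HPD interval has equal density at both endpoints and is the shortest 90% interval.
Solving f(0.043) = f(0.312) with F(0.312) − F(0.043) = 0.90 gives [0.043, 0.312].
For comparison, the equal-tailed interval is [0.060, 0.341]; the HPD is narrower and shifted toward the mode.

[0.043, 0.312]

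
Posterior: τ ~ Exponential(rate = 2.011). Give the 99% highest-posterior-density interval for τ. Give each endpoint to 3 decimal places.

The exponential density is strictly decreasing on [0, ∞), so the HPD interval is anchored at 0: [0, q] with P(τ ≤ q) = 0.99.
q = −ln(1 − 0.99) / 2.011 = 4.6052 / 2.011 = 2.290.

[0.000, 2.290]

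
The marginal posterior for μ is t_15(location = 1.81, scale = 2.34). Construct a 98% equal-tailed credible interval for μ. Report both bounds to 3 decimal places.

[-4.280, 7.900]

The t_15 distribution is symmetric; the 98% interval is 1.81 ± t·2.34 with t_{0.99,15} = 2.602.
Half-width: 2.602 × 2.34 = 6.090.
1.81 − 6.090 = -4.280; 1.81 + 6.090 = 7.900.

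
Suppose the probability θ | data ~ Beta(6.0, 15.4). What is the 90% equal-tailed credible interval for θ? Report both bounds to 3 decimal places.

Posterior: Beta(6.0, 15.4).
Equal-tailed 90% interval: the 0.05 and 0.95 quantiles of Beta(6.0, 15.4).
Posterior mean ≈ 0.280, SD ≈ 0.095; a Normal approximation gives roughly [0.124, 0.436].
Exact: F⁻¹(0.05) = 0.137; F⁻¹(0.95) = 0.448.

[0.137, 0.448]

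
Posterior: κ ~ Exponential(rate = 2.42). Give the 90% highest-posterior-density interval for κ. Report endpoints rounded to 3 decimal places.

The exponential density is strictly decreasing on [0, ∞), so the HPD interval is anchored at 0: [0, q] with P(κ ≤ q) = 0.90.
q = −ln(1 − 0.90) / 2.42 = 2.3026 / 2.42 = 0.951.

[0.000, 0.951]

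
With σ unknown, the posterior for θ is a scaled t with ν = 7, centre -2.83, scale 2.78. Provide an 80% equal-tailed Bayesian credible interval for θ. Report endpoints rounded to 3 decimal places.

[-6.763, 1.103]

The t_7 distribution is symmetric; the 80% interval is -2.83 ± t·2.78 with t_{0.9,7} = 1.415.
Half-width: 1.415 × 2.78 = 3.933.
-2.83 − 3.933 = -6.763; -2.83 + 3.933 = 1.103.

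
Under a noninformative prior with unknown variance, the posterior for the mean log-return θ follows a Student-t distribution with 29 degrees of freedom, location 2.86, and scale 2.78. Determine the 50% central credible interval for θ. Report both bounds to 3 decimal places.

The t_29 distribution is symmetric; the 50% interval is 2.86 ± t·2.78 with t_{0.75,29} = 0.683.
Half-width: 0.683 × 2.78 = 1.899.
2.86 − 1.899 = 0.961; 2.86 + 1.899 = 4.759.

[0.961, 4.759]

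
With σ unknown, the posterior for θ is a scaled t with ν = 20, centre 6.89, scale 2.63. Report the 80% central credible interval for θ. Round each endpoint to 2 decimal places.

The t_20 distribution is symmetric; the 80% interval is 6.89 ± t·2.63 with t_{0.9,20} = 1.325.
Half-width: 1.325 × 2.63 = 3.49.
6.89 − 3.49 = 3.40; 6.89 + 3.49 = 10.38.

[3.40, 10.38]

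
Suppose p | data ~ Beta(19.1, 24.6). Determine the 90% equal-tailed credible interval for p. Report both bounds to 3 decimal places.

Posterior: Beta(19.1, 24.6).
Equal-tailed 90% interval: the 0.05 and 0.95 quantiles of Beta(19.1, 24.6).
Posterior mean ≈ 0.437, SD ≈ 0.074; a Normal approximation gives roughly [0.315, 0.559].
Exact: F⁻¹(0.05) = 0.317; F⁻¹(0.95) = 0.561.

[0.317, 0.561]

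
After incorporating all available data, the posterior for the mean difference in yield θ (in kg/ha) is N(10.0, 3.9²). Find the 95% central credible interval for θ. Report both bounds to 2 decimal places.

The posterior is symmetric, so the 95% equal-tailed interval is θ = 10.0 ± z·3.9 with z = 1.960.
Half-width: 1.960 × 3.9 = 7.64.
10.0 − 7.64 = 2.36; 10.0 + 7.64 = 17.64.

[2.36, 17.64]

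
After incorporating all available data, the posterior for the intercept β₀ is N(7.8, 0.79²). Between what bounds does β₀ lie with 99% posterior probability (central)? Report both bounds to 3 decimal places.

The posterior is symmetric, so the 99% equal-tailed interval is β₀ = 7.8 ± z·0.79 with z = 2.576.
Half-width: 2.576 × 0.79 = 2.035.
7.8 − 2.035 = 5.765; 7.8 + 2.035 = 9.835.

[5.765, 9.835]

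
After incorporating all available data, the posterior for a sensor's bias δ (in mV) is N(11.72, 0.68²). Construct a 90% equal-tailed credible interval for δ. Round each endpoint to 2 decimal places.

The posterior is symmetric, so the 90% equal-tailed interval is δ = 11.72 ± z·0.68 with z = 1.645.
Half-width: 1.645 × 0.68 = 1.12.
11.72 − 1.12 = 10.60; 11.72 + 1.12 = 12.84.

[10.60, 12.84]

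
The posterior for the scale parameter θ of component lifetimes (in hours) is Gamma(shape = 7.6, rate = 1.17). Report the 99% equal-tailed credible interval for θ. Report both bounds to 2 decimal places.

Posterior: Gamma(shape 7.6, rate 1.17).
Equal-tailed 99% interval: Gamma(7.6, 1.17) quantiles at 0.005 and 0.995.
Posterior mean ≈ 6.50, SD ≈ 2.36; a Normal approximation gives roughly [0.43, 12.57].
Exact: lower = 2.01; upper = 14.14.

[2.01, 14.14]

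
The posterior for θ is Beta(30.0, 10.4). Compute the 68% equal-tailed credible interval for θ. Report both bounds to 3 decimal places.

[0.675, 0.811]

Posterior: Beta(30.0, 10.4).
Equal-tailed 68% interval: the 0.16 and 0.84 quantiles of Beta(30.0, 10.4).
Posterior mean ≈ 0.743, SD ≈ 0.068; a Normal approximation gives roughly [0.675, 0.810].
Exact: F⁻¹(0.16) = 0.675; F⁻¹(0.84) = 0.811.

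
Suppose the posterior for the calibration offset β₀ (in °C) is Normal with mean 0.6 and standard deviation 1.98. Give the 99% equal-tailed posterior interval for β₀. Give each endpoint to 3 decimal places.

The posterior is symmetric, so the 99% equal-tailed interval is β₀ = 0.6 ± z·1.98 with z = 2.576.
Half-width: 2.576 × 1.98 = 5.100.
0.6 − 5.100 = -4.500; 0.6 + 5.100 = 5.700.

[-4.500, 5.700]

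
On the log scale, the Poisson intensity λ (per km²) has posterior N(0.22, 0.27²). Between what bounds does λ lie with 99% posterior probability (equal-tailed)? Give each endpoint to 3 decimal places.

On the log scale the 99% interval is 0.22 ± 2.576 × 0.27 = [-0.4755, 0.9155].
Exponentiate: [e^-0.4755, e^0.9155] = [0.622, 2.498].

[0.622, 2.498]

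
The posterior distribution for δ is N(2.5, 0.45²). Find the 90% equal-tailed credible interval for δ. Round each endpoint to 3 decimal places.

The posterior is symmetric, so the 90% equal-tailed interval is δ = 2.5 ± z·0.45 with z = 1.645.
Half-width: 1.645 × 0.45 = 0.740.
2.5 − 0.740 = 1.760; 2.5 + 0.740 = 3.240.

[1.760, 3.240]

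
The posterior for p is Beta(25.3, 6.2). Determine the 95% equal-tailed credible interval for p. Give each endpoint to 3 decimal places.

Posterior: Beta(25.3, 6.2).
Equal-tailed 95% interval: the 0.025 and 0.975 quantiles of Beta(25.3, 6.2).
Posterior mean ≈ 0.803, SD ≈ 0.070; a Normal approximation gives roughly [0.666, 0.940].
Exact: F⁻¹(0.025) = 0.650; F⁻¹(0.975) = 0.920.

[0.650, 0.920]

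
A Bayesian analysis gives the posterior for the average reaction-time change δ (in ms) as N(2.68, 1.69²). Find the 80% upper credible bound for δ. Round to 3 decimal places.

Need U with P(δ ≤ U) = 0.80: U = 2.68 + z_{0.2}·1.69.
z = 0.842; U = 2.68 + 0.842 × 1.69 = 4.102.

4.102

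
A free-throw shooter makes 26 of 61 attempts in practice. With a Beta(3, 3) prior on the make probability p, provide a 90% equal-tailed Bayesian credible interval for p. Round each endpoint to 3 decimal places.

Posterior: Beta(3+26, 3+35) = Beta(29, 38).
Equal-tailed 90% interval: the 0.05 and 0.95 quantiles of Beta(29, 38).
Posterior mean ≈ 0.433, SD ≈ 0.060; a Normal approximation gives roughly [0.334, 0.532].
Exact: F⁻¹(0.05) = 0.335; F⁻¹(0.95) = 0.533.

[0.335, 0.533]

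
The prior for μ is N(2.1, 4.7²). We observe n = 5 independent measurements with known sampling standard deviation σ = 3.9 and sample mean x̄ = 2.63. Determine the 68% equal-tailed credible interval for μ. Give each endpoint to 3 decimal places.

Posterior precision = 1/4.7² + 5/3.9² = 0.0453 + 0.3287 = 0.3740, so posterior SD = 1.6352.
Posterior mean = (2.1/4.7² + 5·2.63/3.9²) / 0.3740 = 2.5658.
Interval: 2.5658 ± 0.994 × 1.6352 → [0.940, 4.192].

[0.940, 4.192]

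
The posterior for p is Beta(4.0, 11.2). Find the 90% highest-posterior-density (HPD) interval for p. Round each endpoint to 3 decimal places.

The posterior is unimodal and skewed, so the HPD interval has equal density at both endpoints and is the shortest 90% interval.
Solving f(0.084) = f(0.435) with F(0.435) − F(0.084) = 0.90 gives [0.084, 0.435].
For comparison, the equal-tailed interval is [0.102, 0.460]; the HPD is narrower and shifted toward the mode.

[0.084, 0.435]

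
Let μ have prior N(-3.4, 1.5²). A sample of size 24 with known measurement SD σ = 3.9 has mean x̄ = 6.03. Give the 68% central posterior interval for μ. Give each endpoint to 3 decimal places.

[3.258, 4.657]

Posterior precision = 1/1.5² + 24/3.9² = 0.4444 + 1.5779 = 2.0224, so posterior SD = 0.7032.
Posterior mean = (-3.4/1.5² + 24·6.03/3.9²) / 2.0224 = 3.9576.
Interval: 3.9576 ± 0.994 × 0.7032 → [3.258, 4.657].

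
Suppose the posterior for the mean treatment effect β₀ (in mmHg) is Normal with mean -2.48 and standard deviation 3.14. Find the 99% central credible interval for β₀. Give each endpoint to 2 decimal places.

The posterior is symmetric, so the 99% equal-tailed interval is β₀ = -2.48 ± z·3.14 with z = 2.576.
Half-width: 2.576 × 3.14 = 8.09.
-2.48 − 8.09 = -10.57; -2.48 + 8.09 = 5.61.

[-10.57, 5.61]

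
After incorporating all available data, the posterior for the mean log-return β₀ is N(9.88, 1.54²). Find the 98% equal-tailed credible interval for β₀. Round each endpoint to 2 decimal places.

The posterior is symmetric, so the 98% equal-tailed interval is β₀ = 9.88 ± z·1.54 with z = 2.326.
Half-width: 2.326 × 1.54 = 3.58.
9.88 − 3.58 = 6.30; 9.88 + 3.58 = 13.46.

[6.30, 13.46]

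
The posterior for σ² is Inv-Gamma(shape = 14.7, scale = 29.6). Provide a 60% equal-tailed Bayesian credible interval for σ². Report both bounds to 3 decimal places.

[1.664, 2.593]

Inverse-Gamma(14.7, 29.6) quantiles: F⁻¹(0.2) and F⁻¹(0.8).
Equivalently, 1/σ² ~ Gamma(14.7, rate = 29.6); invert its 0.8 and 0.2 quantiles.
Posterior mean ≈ 2.161, SD ≈ 0.606; a Normal approximation gives roughly [1.650, 2.671].
Exact: lower = 1.664; upper = 2.593.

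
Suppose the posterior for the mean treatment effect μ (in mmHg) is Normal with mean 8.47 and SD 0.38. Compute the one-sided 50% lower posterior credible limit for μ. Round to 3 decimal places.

Need L with P(μ ≥ L) = 0.50: L = 8.47 − z_{0.5}·0.38.
z = 0.000; L = 8.47 − 0.000 × 0.38 = 8.470.

8.470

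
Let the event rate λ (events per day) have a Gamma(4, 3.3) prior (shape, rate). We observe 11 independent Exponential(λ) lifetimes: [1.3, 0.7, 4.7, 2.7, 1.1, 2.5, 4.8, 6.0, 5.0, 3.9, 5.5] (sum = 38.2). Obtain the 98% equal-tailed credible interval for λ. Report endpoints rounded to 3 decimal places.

[0.180, 0.613]

Posterior: Gamma(4+11, 3.3+38.2) = Gamma(15, 41.5) (shape, rate).
Equal-tailed 98% interval: Gamma(15, 41.5) quantiles at 0.01 and 0.99.
Posterior mean ≈ 0.361, SD ≈ 0.093; a Normal approximation gives roughly [0.144, 0.579].
Exact: lower = 0.180; upper = 0.613.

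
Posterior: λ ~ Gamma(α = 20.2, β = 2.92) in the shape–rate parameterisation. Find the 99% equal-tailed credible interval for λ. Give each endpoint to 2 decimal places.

[3.59, 11.52]

Posterior: Gamma(shape 20.2, rate 2.92).
Equal-tailed 99% interval: Gamma(20.2, 2.92) quantiles at 0.005 and 0.995.
Posterior mean ≈ 6.92, SD ≈ 1.54; a Normal approximation gives roughly [2.95, 10.88].
Exact: lower = 3.59; upper = 11.52.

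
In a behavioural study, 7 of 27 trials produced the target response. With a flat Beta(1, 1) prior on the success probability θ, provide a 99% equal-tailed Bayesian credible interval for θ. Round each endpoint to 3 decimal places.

Posterior: Beta(1+7, 1+20) = Beta(8, 21).
Equal-tailed 99% interval: the 0.005 and 0.995 quantiles of Beta(8, 21).
Posterior mean ≈ 0.276, SD ≈ 0.082; a Normal approximation gives roughly [0.066, 0.486].
Exact: F⁻¹(0.005) = 0.100; F⁻¹(0.995) = 0.508.

[0.100, 0.508]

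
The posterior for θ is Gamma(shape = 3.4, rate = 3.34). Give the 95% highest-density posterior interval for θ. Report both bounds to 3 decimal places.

[0.136, 2.105]

The posterior is unimodal and skewed, so the HPD interval has equal density at both endpoints and is the shortest 95% interval.
Solving f(0.136) = f(2.105) with F(2.105) − F(0.136) = 0.95 gives [0.136, 2.105].
For comparison, the equal-tailed interval is [0.239, 2.351]; the HPD is narrower and shifted toward the mode.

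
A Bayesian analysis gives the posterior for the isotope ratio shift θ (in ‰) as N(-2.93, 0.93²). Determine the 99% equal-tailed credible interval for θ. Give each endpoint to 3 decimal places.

[-5.326, -0.534]

The posterior is symmetric, so the 99% equal-tailed interval is θ = -2.93 ± z·0.93 with z = 2.576.
Half-width: 2.576 × 0.93 = 2.396.
-2.93 − 2.396 = -5.326; -2.93 + 2.396 = -0.534.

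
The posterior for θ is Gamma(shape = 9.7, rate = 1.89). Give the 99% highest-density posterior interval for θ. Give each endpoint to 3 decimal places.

[1.640, 9.931]

The posterior is unimodal and skewed, so the HPD interval has equal density at both endpoints and is the shortest 99% interval.
Solving f(1.640) = f(9.931) with F(9.931) − F(1.640) = 0.99 gives [1.640, 9.931].
For comparison, the equal-tailed interval is [1.873, 10.357]; the HPD is narrower and shifted toward the mode.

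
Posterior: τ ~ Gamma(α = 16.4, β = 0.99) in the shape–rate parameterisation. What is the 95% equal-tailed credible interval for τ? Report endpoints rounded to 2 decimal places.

Posterior: Gamma(shape 16.4, rate 0.99).
Equal-tailed 95% interval: Gamma(16.4, 0.99) quantiles at 0.025 and 0.975.
Posterior mean ≈ 16.57, SD ≈ 4.09; a Normal approximation gives roughly [8.55, 24.58].
Exact: lower = 9.54; upper = 25.49.

[9.54, 25.49]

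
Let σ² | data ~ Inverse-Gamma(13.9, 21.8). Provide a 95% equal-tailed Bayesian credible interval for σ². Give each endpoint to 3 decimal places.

Inverse-Gamma(13.9, 21.8) quantiles: F⁻¹(0.025) and F⁻¹(0.975).
Equivalently, 1/σ² ~ Gamma(13.9, rate = 21.8); invert its 0.975 and 0.025 quantiles.
Posterior mean ≈ 1.690, SD ≈ 0.490; a Normal approximation gives roughly [0.730, 2.650].
Exact: lower = 0.986; upper = 2.876.

[0.986, 2.876]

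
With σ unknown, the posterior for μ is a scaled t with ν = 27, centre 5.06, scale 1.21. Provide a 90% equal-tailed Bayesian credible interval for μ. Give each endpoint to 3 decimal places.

The t_27 distribution is symmetric; the 90% interval is 5.06 ± t·1.21 with t_{0.95,27} = 1.703.
Half-width: 1.703 × 1.21 = 2.061.
5.06 − 2.061 = 2.999; 5.06 + 2.061 = 7.121.

[2.999, 7.121]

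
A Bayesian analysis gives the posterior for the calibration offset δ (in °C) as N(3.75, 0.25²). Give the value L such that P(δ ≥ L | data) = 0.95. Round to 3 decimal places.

3.339

Need L with P(δ ≥ L) = 0.95: L = 3.75 − z_{0.05}·0.25.
z = 1.645; L = 3.75 − 1.645 × 0.25 = 3.339.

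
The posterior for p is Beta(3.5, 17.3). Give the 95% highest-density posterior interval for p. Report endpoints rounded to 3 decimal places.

[0.031, 0.326]

The posterior is unimodal and skewed, so the HPD interval has equal density at both endpoints and is the shortest 95% interval.
Solving f(0.031) = f(0.326) with F(0.326) − F(0.031) = 0.95 gives [0.031, 0.326].
For comparison, the equal-tailed interval is [0.045, 0.352]; the HPD is narrower and shifted toward the mode.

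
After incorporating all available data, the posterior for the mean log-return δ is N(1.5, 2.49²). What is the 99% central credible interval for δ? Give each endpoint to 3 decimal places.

The posterior is symmetric, so the 99% equal-tailed interval is δ = 1.5 ± z·2.49 with z = 2.576.
Half-width: 2.576 × 2.49 = 6.414.
1.5 − 6.414 = -4.914; 1.5 + 6.414 = 7.914.

[-4.914, 7.914]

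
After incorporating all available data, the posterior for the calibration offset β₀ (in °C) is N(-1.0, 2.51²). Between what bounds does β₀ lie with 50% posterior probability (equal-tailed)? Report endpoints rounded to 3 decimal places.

The posterior is symmetric, so the 50% equal-tailed interval is β₀ = -1.0 ± z·2.51 with z = 0.674.
Half-width: 0.674 × 2.51 = 1.693.
-1.0 − 1.693 = -2.693; -1.0 + 1.693 = 0.693.

[-2.693, 0.693]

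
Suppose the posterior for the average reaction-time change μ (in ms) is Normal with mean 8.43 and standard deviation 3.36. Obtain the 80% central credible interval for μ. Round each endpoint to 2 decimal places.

The posterior is symmetric, so the 80% equal-tailed interval is μ = 8.43 ± z·3.36 with z = 1.282.
Half-width: 1.282 × 3.36 = 4.31.
8.43 − 4.31 = 4.12; 8.43 + 4.31 = 12.74.

[4.12, 12.74]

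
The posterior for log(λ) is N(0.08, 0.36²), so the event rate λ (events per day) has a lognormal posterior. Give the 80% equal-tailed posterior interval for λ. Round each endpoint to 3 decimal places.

On the log scale the 80% interval is 0.08 ± 1.282 × 0.36 = [-0.3814, 0.5414].
Exponentiate: [e^-0.3814, e^0.5414] = [0.683, 1.718].

[0.683, 1.718]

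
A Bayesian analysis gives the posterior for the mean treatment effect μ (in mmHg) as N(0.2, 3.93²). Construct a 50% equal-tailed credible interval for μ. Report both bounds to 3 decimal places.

The posterior is symmetric, so the 50% equal-tailed interval is μ = 0.2 ± z·3.93 with z = 0.674.
Half-width: 0.674 × 3.93 = 2.651.
0.2 − 2.651 = -2.451; 0.2 + 2.651 = 2.851.

[-2.451, 2.851]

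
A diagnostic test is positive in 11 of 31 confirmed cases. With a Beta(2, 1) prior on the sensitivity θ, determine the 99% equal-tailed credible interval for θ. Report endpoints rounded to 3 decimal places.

Posterior: Beta(2+11, 1+20) = Beta(13, 21).
Equal-tailed 99% interval: the 0.005 and 0.995 quantiles of Beta(13, 21).
Posterior mean ≈ 0.382, SD ≈ 0.082; a Normal approximation gives roughly [0.171, 0.594].
Exact: F⁻¹(0.005) = 0.189; F⁻¹(0.995) = 0.601.

[0.189, 0.601]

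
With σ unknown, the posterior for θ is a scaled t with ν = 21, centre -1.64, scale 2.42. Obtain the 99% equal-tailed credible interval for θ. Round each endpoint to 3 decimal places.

[-8.492, 5.212]

The t_21 distribution is symmetric; the 99% interval is -1.64 ± t·2.42 with t_{0.995,21} = 2.831.
Half-width: 2.831 × 2.42 = 6.852.
-1.64 − 6.852 = -8.492; -1.64 + 6.852 = 5.212.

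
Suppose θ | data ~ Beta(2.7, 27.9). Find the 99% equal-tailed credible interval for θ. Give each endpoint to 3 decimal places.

[0.009, 0.262]

Posterior: Beta(2.7, 27.9).
Equal-tailed 99% interval: the 0.005 and 0.995 quantiles of Beta(2.7, 27.9).
Posterior mean ≈ 0.088, SD ≈ 0.050; a Normal approximation gives roughly [-0.042, 0.218].
Exact: F⁻¹(0.005) = 0.009; F⁻¹(0.995) = 0.262.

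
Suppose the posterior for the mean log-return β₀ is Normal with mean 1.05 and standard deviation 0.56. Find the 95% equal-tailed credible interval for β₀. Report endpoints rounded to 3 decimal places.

[-0.048, 2.148]

The posterior is symmetric, so the 95% equal-tailed interval is β₀ = 1.05 ± z·0.56 with z = 1.960.
Half-width: 1.960 × 0.56 = 1.098.
1.05 − 1.098 = -0.048; 1.05 + 1.098 = 2.148.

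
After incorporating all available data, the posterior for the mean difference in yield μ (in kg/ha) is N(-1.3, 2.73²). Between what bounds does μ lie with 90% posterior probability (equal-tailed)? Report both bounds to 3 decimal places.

[-5.790, 3.190]

The posterior is symmetric, so the 90% equal-tailed interval is μ = -1.3 ± z·2.73 with z = 1.645.
Half-width: 1.645 × 2.73 = 4.490.
-1.3 − 4.490 = -5.790; -1.3 + 4.490 = 3.190.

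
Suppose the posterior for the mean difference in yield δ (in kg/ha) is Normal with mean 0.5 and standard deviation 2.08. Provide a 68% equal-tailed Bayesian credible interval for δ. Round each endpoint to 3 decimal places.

[-1.568, 2.568]

The posterior is symmetric, so the 68% equal-tailed interval is δ = 0.5 ± z·2.08 with z = 0.994.
Half-width: 0.994 × 2.08 = 2.068.
0.5 − 2.068 = -1.568; 0.5 + 2.068 = 2.568.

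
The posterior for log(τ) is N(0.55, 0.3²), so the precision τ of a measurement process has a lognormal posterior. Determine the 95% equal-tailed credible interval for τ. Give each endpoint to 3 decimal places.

[0.963, 3.120]

On the log scale the 95% interval is 0.55 ± 1.960 × 0.3 = [-0.0380, 1.1380].
Exponentiate: [e^-0.0380, e^1.1380] = [0.963, 3.120].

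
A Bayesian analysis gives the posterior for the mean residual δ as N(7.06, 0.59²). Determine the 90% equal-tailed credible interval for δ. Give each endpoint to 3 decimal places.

The posterior is symmetric, so the 90% equal-tailed interval is δ = 7.06 ± z·0.59 with z = 1.645.
Half-width: 1.645 × 0.59 = 0.970.
7.06 − 0.970 = 6.090; 7.06 + 0.970 = 8.030.

[6.090, 8.030]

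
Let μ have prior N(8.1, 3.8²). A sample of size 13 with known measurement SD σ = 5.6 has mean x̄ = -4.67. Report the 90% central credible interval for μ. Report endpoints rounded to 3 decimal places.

[-5.207, -0.477]

Posterior precision = 1/3.8² + 13/5.6² = 0.0693 + 0.4145 = 0.4838, so posterior SD = 1.4377.
Posterior mean = (8.1/3.8² + 13·-4.67/5.6²) / 0.4838 = -2.8421.
Interval: -2.8421 ± 1.645 × 1.4377 → [-5.207, -0.477].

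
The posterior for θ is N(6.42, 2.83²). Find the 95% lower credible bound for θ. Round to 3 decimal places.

Need L with P(θ ≥ L) = 0.95: L = 6.42 − z_{0.05}·2.83.
z = 1.645; L = 6.42 − 1.645 × 2.83 = 1.765.

1.765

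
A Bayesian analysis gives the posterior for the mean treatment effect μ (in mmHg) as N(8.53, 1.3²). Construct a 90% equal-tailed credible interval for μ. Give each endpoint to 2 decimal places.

The posterior is symmetric, so the 90% equal-tailed interval is μ = 8.53 ± z·1.3 with z = 1.645.
Half-width: 1.645 × 1.3 = 2.14.
8.53 − 2.14 = 6.39; 8.53 + 2.14 = 10.67.

[6.39, 10.67]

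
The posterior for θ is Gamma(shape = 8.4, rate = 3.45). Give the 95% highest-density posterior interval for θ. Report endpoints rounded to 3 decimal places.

[0.936, 4.108]

The posterior is unimodal and skewed, so the HPD interval has equal density at both endpoints and is the shortest 95% interval.
Solving f(0.936) = f(4.108) with F(4.108) − F(0.936) = 0.95 gives [0.936, 4.108].
For comparison, the equal-tailed interval is [1.077, 4.337]; the HPD is narrower and shifted toward the mode.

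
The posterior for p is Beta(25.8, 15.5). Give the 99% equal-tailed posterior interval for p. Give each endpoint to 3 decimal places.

[0.426, 0.801]

Posterior: Beta(25.8, 15.5).
Equal-tailed 99% interval: the 0.005 and 0.995 quantiles of Beta(25.8, 15.5).
Posterior mean ≈ 0.625, SD ≈ 0.074; a Normal approximation gives roughly [0.433, 0.816].
Exact: F⁻¹(0.005) = 0.426; F⁻¹(0.995) = 0.801.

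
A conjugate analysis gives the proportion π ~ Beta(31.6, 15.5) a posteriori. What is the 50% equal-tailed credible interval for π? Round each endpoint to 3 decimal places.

Posterior: Beta(31.6, 15.5).
Equal-tailed 50% interval: the 0.25 and 0.75 quantiles of Beta(31.6, 15.5).
Posterior mean ≈ 0.671, SD ≈ 0.068; a Normal approximation gives roughly [0.625, 0.717].
Exact: F⁻¹(0.25) = 0.626; F⁻¹(0.75) = 0.718.

[0.626, 0.718]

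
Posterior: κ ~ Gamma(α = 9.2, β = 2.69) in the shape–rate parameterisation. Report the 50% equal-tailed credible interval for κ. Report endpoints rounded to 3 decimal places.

[2.608, 4.099]

Posterior: Gamma(shape 9.2, rate 2.69).
Equal-tailed 50% interval: Gamma(9.2, 2.69) quantiles at 0.25 and 0.75.
Posterior mean ≈ 3.420, SD ≈ 1.128; a Normal approximation gives roughly [2.660, 4.181].
Exact: lower = 2.608; upper = 4.099.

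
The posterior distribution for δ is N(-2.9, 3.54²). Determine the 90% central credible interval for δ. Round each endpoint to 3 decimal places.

The posterior is symmetric, so the 90% equal-tailed interval is δ = -2.9 ± z·3.54 with z = 1.645.
Half-width: 1.645 × 3.54 = 5.823.
-2.9 − 5.823 = -8.723; -2.9 + 5.823 = 2.923.

[-8.723, 2.923]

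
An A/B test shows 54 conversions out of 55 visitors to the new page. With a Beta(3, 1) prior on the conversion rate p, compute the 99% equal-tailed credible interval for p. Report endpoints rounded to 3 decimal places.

Posterior: Beta(3+54, 1+1) = Beta(57, 2).
Equal-tailed 99% interval: the 0.005 and 0.995 quantiles of Beta(57, 2).
Posterior mean ≈ 0.966, SD ≈ 0.023; a Normal approximation gives roughly [0.906, 1.026].
Exact: F⁻¹(0.005) = 0.879; F⁻¹(0.995) = 0.998.

[0.879, 0.998]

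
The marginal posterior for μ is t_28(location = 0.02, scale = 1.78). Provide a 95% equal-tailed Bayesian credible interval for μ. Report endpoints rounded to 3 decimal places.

The t_28 distribution is symmetric; the 95% interval is 0.02 ± t·1.78 with t_{0.975,28} = 2.048.
Half-width: 2.048 × 1.78 = 3.646.
0.02 − 3.646 = -3.626; 0.02 + 3.646 = 3.666.

[-3.626, 3.666]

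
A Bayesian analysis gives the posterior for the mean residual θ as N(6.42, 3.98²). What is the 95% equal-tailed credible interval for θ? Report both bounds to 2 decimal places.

[-1.38, 14.22]

The posterior is symmetric, so the 95% equal-tailed interval is θ = 6.42 ± z·3.98 with z = 1.960.
Half-width: 1.960 × 3.98 = 7.80.
6.42 − 7.80 = -1.38; 6.42 + 7.80 = 14.22.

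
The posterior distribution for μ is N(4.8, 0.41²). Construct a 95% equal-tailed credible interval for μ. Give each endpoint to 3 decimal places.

The posterior is symmetric, so the 95% equal-tailed interval is μ = 4.8 ± z·0.41 with z = 1.960.
Half-width: 1.960 × 0.41 = 0.804.
4.8 − 0.804 = 3.996; 4.8 + 0.804 = 5.604.

[3.996, 5.604]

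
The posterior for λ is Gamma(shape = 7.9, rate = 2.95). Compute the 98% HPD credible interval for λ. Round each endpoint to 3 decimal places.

The posterior is unimodal and skewed, so the HPD interval has equal density at both endpoints and is the shortest 98% interval.
Solving f(0.817) = f(5.103) with F(5.103) − F(0.817) = 0.98 gives [0.817, 5.103].
For comparison, the equal-tailed interval is [0.965, 5.376]; the HPD is narrower and shifted toward the mode.

[0.817, 5.103]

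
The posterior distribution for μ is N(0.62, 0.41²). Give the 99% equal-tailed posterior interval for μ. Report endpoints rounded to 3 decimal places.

The posterior is symmetric, so the 99% equal-tailed interval is μ = 0.62 ± z·0.41 with z = 2.576.
Half-width: 2.576 × 0.41 = 1.056.
0.62 − 1.056 = -0.436; 0.62 + 1.056 = 1.676.

[-0.436, 1.676]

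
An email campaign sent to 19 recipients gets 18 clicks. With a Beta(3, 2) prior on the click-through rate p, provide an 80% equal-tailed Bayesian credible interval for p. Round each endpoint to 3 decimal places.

Posterior: Beta(3+18, 2+1) = Beta(21, 3).
Equal-tailed 80% interval: the 0.1 and 0.9 quantiles of Beta(21, 3).
Posterior mean ≈ 0.875, SD ≈ 0.066; a Normal approximation gives roughly [0.790, 0.960].
Exact: F⁻¹(0.1) = 0.785; F⁻¹(0.9) = 0.951.

[0.785, 0.951]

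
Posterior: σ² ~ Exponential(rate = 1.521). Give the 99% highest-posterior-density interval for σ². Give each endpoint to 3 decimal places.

[0.000, 3.028]

The exponential density is strictly decreasing on [0, ∞), so the HPD interval is anchored at 0: [0, q] with P(σ² ≤ q) = 0.99.
q = −ln(1 − 0.99) / 1.521 = 4.6052 / 1.521 = 3.028.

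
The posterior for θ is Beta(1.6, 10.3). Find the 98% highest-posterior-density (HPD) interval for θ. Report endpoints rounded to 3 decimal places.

[0.000, 0.383]

The posterior is unimodal and skewed, so the HPD interval has equal density at both endpoints and is the shortest 98% interval.
Solving f(0.000) = f(0.383) with F(0.383) − F(0.000) = 0.98 gives [0.000, 0.383].
For comparison, the equal-tailed interval is [0.007, 0.426]; the HPD is narrower and shifted toward the mode.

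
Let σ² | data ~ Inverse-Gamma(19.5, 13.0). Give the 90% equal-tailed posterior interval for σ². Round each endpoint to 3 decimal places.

[0.476, 1.012]

Inverse-Gamma(19.5, 13.0) quantiles: F⁻¹(0.05) and F⁻¹(0.95).
Equivalently, 1/σ² ~ Gamma(19.5, rate = 13.0); invert its 0.95 and 0.05 quantiles.
Posterior mean ≈ 0.703, SD ≈ 0.168; a Normal approximation gives roughly [0.426, 0.979].
Exact: lower = 0.476; upper = 1.012.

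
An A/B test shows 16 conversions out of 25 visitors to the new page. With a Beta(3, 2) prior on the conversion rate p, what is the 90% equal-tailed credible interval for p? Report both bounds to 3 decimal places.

[0.486, 0.771]

Posterior: Beta(3+16, 2+9) = Beta(19, 11).
Equal-tailed 90% interval: the 0.05 and 0.95 quantiles of Beta(19, 11).
Posterior mean ≈ 0.633, SD ≈ 0.087; a Normal approximation gives roughly [0.491, 0.776].
Exact: F⁻¹(0.05) = 0.486; F⁻¹(0.95) = 0.771.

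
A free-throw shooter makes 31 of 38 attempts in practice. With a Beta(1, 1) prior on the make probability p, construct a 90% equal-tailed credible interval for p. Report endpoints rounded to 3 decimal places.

[0.689, 0.894]

Posterior: Beta(1+31, 1+7) = Beta(32, 8).
Equal-tailed 90% interval: the 0.05 and 0.95 quantiles of Beta(32, 8).
Posterior mean ≈ 0.800, SD ≈ 0.062; a Normal approximation gives roughly [0.697, 0.903].
Exact: F⁻¹(0.05) = 0.689; F⁻¹(0.95) = 0.894.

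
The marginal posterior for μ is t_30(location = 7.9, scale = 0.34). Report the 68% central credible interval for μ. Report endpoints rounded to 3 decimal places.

[7.556, 8.244]

The t_30 distribution is symmetric; the 68% interval is 7.9 ± t·0.34 with t_{0.84,30} = 1.011.
Half-width: 1.011 × 0.34 = 0.344.
7.9 − 0.344 = 7.556; 7.9 + 0.344 = 8.244.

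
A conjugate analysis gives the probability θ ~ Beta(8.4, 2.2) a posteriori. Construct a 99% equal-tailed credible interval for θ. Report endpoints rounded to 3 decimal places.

[0.417, 0.984]

Posterior: Beta(8.4, 2.2).
Equal-tailed 99% interval: the 0.005 and 0.995 quantiles of Beta(8.4, 2.2).
Posterior mean ≈ 0.792, SD ≈ 0.119; a Normal approximation gives roughly [0.486, 1.099].
Exact: F⁻¹(0.005) = 0.417; F⁻¹(0.995) = 0.984.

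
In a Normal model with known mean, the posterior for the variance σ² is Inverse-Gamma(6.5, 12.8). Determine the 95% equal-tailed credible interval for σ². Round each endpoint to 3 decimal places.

[1.035, 5.111]

Inverse-Gamma(6.5, 12.8) quantiles: F⁻¹(0.025) and F⁻¹(0.975).
Equivalently, 1/σ² ~ Gamma(6.5, rate = 12.8); invert its 0.975 and 0.025 quantiles.
Posterior mean ≈ 2.327, SD ≈ 1.097; a Normal approximation gives roughly [0.177, 4.478].
Exact: lower = 1.035; upper = 5.111.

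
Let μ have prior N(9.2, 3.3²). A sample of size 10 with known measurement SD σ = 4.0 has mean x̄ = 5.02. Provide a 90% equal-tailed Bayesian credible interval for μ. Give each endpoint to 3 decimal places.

[3.613, 7.498]

Posterior precision = 1/3.3² + 10/4.0² = 0.0918 + 0.6250 = 0.7168, so posterior SD = 1.1811.
Posterior mean = (9.2/3.3² + 10·5.02/4.0²) / 0.7168 = 5.5555.
Interval: 5.5555 ± 1.645 × 1.1811 → [3.613, 7.498].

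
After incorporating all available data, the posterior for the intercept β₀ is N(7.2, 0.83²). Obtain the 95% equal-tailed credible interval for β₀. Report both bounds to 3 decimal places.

[5.573, 8.827]

The posterior is symmetric, so the 95% equal-tailed interval is β₀ = 7.2 ± z·0.83 with z = 1.960.
Half-width: 1.960 × 0.83 = 1.627.
7.2 − 1.627 = 5.573; 7.2 + 1.627 = 8.827.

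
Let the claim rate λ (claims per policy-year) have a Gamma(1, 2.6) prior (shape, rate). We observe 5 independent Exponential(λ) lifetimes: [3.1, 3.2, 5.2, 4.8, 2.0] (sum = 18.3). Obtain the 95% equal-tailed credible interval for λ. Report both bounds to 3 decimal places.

[0.105, 0.558]

Posterior: Gamma(1+5, 2.6+18.3) = Gamma(6, 20.9) (shape, rate).
Equal-tailed 95% interval: Gamma(6, 20.9) quantiles at 0.025 and 0.975.
Posterior mean ≈ 0.287, SD ≈ 0.117; a Normal approximation gives roughly [0.057, 0.517].
Exact: lower = 0.105; upper = 0.558.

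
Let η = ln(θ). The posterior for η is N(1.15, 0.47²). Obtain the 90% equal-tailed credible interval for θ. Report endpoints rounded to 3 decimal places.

[1.458, 6.842]

On the log scale the 90% interval is 1.15 ± 1.645 × 0.47 = [0.3769, 1.9231].
Exponentiate: [e^0.3769, e^1.9231] = [1.458, 6.842].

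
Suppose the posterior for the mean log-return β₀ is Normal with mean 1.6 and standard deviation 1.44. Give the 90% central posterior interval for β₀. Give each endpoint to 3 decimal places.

The posterior is symmetric, so the 90% equal-tailed interval is β₀ = 1.6 ± z·1.44 with z = 1.645.
Half-width: 1.645 × 1.44 = 2.369.
1.6 − 2.369 = -0.769; 1.6 + 2.369 = 3.969.

[-0.769, 3.969]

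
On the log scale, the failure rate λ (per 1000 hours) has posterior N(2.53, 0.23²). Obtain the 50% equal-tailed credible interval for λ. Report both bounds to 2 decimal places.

[10.75, 14.66]

On the log scale the 50% interval is 2.53 ± 0.674 × 0.23 = [2.3749, 2.6851].
Exponentiate: [e^2.3749, e^2.6851] = [10.75, 14.66].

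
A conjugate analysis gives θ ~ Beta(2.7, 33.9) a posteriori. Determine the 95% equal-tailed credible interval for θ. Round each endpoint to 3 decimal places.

[0.014, 0.176]

Posterior: Beta(2.7, 33.9).
Equal-tailed 95% interval: the 0.025 and 0.975 quantiles of Beta(2.7, 33.9).
Posterior mean ≈ 0.074, SD ≈ 0.043; a Normal approximation gives roughly [-0.010, 0.157].
Exact: F⁻¹(0.025) = 0.014; F⁻¹(0.975) = 0.176.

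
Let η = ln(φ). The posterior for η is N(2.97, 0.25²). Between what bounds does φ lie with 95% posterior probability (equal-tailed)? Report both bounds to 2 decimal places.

On the log scale the 95% interval is 2.97 ± 1.960 × 0.25 = [2.4800, 3.4600].
Exponentiate: [e^2.4800, e^3.4600] = [11.94, 31.82].

[11.94, 31.82]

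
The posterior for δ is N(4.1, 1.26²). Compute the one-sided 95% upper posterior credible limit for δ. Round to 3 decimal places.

6.173

Need U with P(δ ≤ U) = 0.95: U = 4.1 + z_{0.05}·1.26.
z = 1.645; U = 4.1 + 1.645 × 1.26 = 6.173.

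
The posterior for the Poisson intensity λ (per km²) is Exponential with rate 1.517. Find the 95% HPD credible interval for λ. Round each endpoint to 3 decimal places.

[0.000, 1.975]

The exponential density is strictly decreasing on [0, ∞), so the HPD interval is anchored at 0: [0, q] with P(λ ≤ q) = 0.95.
q = −ln(1 − 0.95) / 1.517 = 2.9957 / 1.517 = 1.975.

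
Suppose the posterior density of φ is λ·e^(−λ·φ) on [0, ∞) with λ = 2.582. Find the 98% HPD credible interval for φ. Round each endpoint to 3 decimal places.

[0.000, 1.515]

The exponential density is strictly decreasing on [0, ∞), so the HPD interval is anchored at 0: [0, q] with P(φ ≤ q) = 0.98.
q = −ln(1 − 0.98) / 2.582 = 3.9120 / 2.582 = 1.515.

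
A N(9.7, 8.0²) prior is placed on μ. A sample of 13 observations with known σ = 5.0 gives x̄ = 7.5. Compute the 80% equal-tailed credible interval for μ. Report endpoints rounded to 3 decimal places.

Posterior precision = 1/8.0² + 13/5.0² = 0.0156 + 0.5200 = 0.5356, so posterior SD = 1.3664.
Posterior mean = (9.7/8.0² + 13·7.5/5.0²) / 0.5356 = 7.5642.
Interval: 7.5642 ± 1.282 × 1.3664 → [5.813, 9.315].

[5.813, 9.315]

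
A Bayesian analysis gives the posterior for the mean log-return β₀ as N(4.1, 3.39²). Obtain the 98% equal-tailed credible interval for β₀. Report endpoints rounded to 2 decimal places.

[-3.79, 11.99]

The posterior is symmetric, so the 98% equal-tailed interval is β₀ = 4.1 ± z·3.39 with z = 2.326.
Half-width: 2.326 × 3.39 = 7.89.
4.1 − 7.89 = -3.79; 4.1 + 7.89 = 11.99.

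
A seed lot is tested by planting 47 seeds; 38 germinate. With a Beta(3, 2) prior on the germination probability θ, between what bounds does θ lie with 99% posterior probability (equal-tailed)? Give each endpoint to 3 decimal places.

[0.626, 0.910]

Posterior: Beta(3+38, 2+9) = Beta(41, 11).
Equal-tailed 99% interval: the 0.005 and 0.995 quantiles of Beta(41, 11).
Posterior mean ≈ 0.788, SD ≈ 0.056; a Normal approximation gives roughly [0.644, 0.933].
Exact: F⁻¹(0.005) = 0.626; F⁻¹(0.995) = 0.910.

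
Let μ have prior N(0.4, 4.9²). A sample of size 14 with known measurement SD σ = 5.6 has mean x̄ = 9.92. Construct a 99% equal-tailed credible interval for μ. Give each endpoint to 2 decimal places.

Posterior precision = 1/4.9² + 14/5.6² = 0.0416 + 0.4464 = 0.4881, so posterior SD = 1.4314.
Posterior mean = (0.4/4.9² + 14·9.92/5.6²) / 0.4881 = 9.1076.
Interval: 9.1076 ± 2.576 × 1.4314 → [5.42, 12.79].

[5.42, 12.79]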